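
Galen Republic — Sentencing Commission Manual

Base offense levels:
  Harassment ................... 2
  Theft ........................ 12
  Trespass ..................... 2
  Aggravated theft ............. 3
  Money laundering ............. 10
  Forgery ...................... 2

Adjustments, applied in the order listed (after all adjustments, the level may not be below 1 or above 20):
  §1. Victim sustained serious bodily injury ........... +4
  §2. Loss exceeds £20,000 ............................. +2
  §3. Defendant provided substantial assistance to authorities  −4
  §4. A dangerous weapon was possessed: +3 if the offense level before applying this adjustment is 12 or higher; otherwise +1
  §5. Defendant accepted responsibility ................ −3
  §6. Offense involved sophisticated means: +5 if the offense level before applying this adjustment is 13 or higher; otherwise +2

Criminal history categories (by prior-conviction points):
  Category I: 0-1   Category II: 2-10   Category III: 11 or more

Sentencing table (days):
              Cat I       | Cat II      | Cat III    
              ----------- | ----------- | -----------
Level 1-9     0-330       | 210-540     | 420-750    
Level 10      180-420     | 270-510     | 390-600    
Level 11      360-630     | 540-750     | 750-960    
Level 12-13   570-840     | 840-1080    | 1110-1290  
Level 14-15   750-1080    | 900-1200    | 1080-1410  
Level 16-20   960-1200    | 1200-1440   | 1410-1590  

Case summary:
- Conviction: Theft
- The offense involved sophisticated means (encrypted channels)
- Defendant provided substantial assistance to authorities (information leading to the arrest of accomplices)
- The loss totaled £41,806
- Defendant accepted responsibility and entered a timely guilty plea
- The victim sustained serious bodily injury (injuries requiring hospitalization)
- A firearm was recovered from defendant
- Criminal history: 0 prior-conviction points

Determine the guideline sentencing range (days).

Base offense level for theft: 12.
§1 applies: 12 + 4 = 16.
§2 applies: 16 + 2 = 18.
§3 applies: 18 − 4 = 14.
§4 applies (level before this adjustment is 14 ≥ 12, so +3): 14 + 3 = 17.
§5 applies: 17 − 3 = 14.
§6 applies (level before this adjustment is 14 ≥ 13, so +5): 14 + 5 = 19.
Final offense level: 19.
Criminal history: 0 prior points → Category I (0-1).
Level 19 falls in the 16-20 band.
Grid: Level 16-20 × Category I = 960-1200 days.

960-1200 days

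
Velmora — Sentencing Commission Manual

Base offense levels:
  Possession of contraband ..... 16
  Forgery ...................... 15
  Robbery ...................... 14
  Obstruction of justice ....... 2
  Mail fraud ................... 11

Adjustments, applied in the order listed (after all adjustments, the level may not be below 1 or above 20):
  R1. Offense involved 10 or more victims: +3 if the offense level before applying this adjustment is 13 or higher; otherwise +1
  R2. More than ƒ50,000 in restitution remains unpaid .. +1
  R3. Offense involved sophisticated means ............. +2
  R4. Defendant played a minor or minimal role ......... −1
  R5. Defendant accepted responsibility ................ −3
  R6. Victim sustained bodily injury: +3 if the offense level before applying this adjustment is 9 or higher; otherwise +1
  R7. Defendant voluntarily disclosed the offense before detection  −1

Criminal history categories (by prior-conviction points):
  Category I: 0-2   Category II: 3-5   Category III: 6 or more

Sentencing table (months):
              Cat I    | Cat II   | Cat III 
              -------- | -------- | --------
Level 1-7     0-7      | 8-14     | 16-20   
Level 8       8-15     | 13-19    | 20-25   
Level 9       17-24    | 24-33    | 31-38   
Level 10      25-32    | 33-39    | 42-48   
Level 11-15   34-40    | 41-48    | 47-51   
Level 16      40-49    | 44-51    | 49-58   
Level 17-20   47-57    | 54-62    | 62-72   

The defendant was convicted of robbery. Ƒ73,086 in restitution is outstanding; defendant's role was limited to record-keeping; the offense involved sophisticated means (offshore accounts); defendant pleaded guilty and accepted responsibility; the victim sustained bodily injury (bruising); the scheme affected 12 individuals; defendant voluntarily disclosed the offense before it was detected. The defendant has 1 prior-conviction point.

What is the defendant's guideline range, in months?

47-57 months

Base offense level for robbery: 14.
R1 applies (level before this adjustment is 14 ≥ 13, so +3): 14 + 3 = 17.
R2 applies: 17 + 1 = 18.
R3 applies: 18 + 2 = 20.
R4 applies: 20 − 1 = 19.
R5 applies: 19 − 3 = 16.
R6 applies (level before this adjustment is 16 ≥ 9, so +3): 16 + 3 = 19.
R7 applies: 19 − 1 = 18.
Final offense level: 18.
Criminal history: 1 prior point → Category I (0-2).
Level 18 falls in the 17-20 band.
Grid: Level 17-20 × Category I = 47-57 months.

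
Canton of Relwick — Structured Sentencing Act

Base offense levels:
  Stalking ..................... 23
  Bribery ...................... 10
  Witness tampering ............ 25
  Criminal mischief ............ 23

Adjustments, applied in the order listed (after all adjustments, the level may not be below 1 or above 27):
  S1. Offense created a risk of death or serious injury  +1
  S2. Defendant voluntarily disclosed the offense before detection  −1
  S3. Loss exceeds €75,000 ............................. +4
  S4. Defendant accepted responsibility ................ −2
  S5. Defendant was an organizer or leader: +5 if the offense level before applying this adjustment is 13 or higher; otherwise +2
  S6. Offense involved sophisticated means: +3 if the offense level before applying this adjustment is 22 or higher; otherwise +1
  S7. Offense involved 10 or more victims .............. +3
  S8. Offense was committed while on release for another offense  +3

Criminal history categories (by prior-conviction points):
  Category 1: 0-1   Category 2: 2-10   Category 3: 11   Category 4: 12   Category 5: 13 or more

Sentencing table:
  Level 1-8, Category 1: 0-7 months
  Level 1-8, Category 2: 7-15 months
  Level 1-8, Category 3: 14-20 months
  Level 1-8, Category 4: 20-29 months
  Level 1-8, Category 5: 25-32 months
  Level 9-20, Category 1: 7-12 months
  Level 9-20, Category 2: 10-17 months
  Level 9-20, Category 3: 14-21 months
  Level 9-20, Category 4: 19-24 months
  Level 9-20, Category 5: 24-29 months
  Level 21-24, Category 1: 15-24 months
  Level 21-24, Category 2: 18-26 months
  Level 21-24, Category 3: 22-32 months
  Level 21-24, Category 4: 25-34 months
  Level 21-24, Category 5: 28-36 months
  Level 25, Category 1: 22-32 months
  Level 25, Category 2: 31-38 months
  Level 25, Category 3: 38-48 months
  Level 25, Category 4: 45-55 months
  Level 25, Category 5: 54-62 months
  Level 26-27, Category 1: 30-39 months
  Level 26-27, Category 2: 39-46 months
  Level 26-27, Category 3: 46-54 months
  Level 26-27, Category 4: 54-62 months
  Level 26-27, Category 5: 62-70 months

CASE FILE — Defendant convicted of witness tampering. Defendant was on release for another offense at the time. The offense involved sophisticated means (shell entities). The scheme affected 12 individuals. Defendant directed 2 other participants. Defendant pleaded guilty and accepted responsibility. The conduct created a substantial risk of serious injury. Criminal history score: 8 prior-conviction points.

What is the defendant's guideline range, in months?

39-46 months

Base offense level for witness tampering: 25.
S1 applies: 25 + 1 = 26.
S4 applies: 26 − 2 = 24.
S5 applies (level before this adjustment is 24 ≥ 13, so +5): 24 + 5 = 29.
S6 applies (level before this adjustment is 29 ≥ 22, so +3): 29 + 3 = 32.
S7 applies: 32 + 3 = 35.
S8 applies: 35 + 3 = 38.
Level 38 exceeds the maximum of 27; capped at 27.
Final offense level: 27.
Criminal history: 8 prior points → Category 2 (2-10).
Level 27 falls in the 26-27 band.
Grid: Level 26-27 × Category 2 = 39-46 months.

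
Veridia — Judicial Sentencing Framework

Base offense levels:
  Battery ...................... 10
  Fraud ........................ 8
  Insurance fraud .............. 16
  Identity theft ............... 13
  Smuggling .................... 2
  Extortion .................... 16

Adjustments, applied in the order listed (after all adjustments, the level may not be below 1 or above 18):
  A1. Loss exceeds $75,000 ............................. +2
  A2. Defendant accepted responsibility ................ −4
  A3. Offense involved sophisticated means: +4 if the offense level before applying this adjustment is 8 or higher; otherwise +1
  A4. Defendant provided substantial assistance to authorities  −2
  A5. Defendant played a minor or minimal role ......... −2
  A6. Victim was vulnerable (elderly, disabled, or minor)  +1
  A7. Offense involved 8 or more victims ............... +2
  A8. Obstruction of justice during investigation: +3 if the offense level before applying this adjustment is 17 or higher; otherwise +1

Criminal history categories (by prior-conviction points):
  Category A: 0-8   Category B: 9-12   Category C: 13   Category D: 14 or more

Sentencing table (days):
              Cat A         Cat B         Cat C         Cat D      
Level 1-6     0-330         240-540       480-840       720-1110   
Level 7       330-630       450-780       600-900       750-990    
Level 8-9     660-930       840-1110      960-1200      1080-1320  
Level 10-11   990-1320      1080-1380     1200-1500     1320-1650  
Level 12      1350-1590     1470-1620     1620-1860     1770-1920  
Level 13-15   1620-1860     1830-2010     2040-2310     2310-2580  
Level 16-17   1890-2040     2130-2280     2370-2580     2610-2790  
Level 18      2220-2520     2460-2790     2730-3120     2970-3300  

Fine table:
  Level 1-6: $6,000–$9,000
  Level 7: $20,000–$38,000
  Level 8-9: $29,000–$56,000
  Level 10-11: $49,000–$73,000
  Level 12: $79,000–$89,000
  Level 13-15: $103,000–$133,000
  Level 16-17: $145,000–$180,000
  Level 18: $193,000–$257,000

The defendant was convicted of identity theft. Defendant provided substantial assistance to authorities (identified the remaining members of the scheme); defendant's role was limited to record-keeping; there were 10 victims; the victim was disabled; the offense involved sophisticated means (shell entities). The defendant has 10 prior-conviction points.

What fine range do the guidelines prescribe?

$145,000–$180,000

Base offense level for identity theft: 13.
A2 does not apply.
A3 applies (level before this adjustment is 13 ≥ 8, so +4): 13 + 4 = 17.
A4 applies: 17 − 2 = 15.
A5 applies: 15 − 2 = 13.
A6 applies: 13 + 1 = 14.
A7 applies: 14 + 2 = 16.
A8 does not apply.
Final offense level: 16.
Level 16 falls in the 16-17 band.
Fine table: Level 16-17 → $145,000–$180,000.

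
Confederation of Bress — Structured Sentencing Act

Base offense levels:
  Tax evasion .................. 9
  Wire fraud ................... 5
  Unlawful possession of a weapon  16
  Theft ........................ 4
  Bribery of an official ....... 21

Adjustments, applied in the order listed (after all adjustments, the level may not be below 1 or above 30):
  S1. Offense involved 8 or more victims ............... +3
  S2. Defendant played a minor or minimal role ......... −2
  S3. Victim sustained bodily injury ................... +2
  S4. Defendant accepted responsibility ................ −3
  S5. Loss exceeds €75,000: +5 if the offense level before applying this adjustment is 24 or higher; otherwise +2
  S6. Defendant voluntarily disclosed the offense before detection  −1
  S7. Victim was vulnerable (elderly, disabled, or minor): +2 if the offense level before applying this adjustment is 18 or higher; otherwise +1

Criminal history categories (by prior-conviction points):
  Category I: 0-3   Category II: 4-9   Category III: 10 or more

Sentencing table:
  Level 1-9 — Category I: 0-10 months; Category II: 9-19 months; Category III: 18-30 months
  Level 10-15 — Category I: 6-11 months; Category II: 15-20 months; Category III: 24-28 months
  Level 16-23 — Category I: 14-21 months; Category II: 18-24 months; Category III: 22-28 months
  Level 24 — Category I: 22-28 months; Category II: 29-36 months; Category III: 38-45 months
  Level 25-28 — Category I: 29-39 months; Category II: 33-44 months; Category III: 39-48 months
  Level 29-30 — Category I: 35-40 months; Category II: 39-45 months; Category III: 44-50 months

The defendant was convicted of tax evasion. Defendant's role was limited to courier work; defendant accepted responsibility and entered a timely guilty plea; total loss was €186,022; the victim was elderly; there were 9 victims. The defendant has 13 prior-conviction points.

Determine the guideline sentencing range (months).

24-28 months

Base offense level for tax evasion: 9.
S1 applies: 9 + 3 = 12.
S2 applies: 12 − 2 = 10.
S4 applies: 10 − 3 = 7.
S5 applies (level before this adjustment is 7 < 24, so +2): 7 + 2 = 9.
S7 applies (level before this adjustment is 9 < 18, so +1): 9 + 1 = 10.
Final offense level: 10.
Criminal history: 13 prior points → Category III (10+).
Level 10 falls in the 10-15 band.
Grid: Level 10-15 × Category III = 24-28 months.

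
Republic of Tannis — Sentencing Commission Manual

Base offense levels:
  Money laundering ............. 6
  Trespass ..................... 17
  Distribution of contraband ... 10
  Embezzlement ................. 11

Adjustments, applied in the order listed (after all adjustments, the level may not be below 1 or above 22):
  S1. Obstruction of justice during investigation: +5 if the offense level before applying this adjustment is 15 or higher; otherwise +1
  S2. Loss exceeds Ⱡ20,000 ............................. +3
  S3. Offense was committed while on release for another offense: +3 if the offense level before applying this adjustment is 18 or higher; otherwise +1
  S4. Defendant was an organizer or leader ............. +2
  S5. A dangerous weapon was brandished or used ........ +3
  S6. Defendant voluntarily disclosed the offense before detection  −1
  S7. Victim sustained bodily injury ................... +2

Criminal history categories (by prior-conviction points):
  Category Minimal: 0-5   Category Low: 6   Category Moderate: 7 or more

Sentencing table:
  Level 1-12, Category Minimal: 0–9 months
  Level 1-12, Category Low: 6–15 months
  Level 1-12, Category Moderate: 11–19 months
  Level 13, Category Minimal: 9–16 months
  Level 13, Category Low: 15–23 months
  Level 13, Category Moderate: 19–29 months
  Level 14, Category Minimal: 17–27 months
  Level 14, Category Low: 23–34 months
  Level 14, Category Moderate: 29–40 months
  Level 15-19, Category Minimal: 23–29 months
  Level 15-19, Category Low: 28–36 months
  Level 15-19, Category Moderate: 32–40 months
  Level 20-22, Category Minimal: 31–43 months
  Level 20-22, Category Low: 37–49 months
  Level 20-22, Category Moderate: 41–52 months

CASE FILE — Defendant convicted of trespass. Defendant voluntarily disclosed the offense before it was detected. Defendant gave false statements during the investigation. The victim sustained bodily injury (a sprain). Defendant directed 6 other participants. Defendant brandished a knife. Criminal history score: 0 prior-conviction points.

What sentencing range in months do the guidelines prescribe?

31-43 months

Base offense level for trespass: 17.
S1 applies (level before this adjustment is 17 ≥ 15, so +5): 17 + 5 = 22.
S2 does not apply.
S4 applies: 22 + 2 = 24.
S5 applies: 24 + 3 = 27.
S6 applies: 27 − 1 = 26.
S7 applies: 26 + 2 = 28.
Level 28 exceeds the maximum of 22; capped at 22.
Final offense level: 22.
Criminal history: 0 prior points → Category Minimal (0-5).
Level 22 falls in the 20-22 band.
Grid: Level 20-22 × Category Minimal = 31-43 months.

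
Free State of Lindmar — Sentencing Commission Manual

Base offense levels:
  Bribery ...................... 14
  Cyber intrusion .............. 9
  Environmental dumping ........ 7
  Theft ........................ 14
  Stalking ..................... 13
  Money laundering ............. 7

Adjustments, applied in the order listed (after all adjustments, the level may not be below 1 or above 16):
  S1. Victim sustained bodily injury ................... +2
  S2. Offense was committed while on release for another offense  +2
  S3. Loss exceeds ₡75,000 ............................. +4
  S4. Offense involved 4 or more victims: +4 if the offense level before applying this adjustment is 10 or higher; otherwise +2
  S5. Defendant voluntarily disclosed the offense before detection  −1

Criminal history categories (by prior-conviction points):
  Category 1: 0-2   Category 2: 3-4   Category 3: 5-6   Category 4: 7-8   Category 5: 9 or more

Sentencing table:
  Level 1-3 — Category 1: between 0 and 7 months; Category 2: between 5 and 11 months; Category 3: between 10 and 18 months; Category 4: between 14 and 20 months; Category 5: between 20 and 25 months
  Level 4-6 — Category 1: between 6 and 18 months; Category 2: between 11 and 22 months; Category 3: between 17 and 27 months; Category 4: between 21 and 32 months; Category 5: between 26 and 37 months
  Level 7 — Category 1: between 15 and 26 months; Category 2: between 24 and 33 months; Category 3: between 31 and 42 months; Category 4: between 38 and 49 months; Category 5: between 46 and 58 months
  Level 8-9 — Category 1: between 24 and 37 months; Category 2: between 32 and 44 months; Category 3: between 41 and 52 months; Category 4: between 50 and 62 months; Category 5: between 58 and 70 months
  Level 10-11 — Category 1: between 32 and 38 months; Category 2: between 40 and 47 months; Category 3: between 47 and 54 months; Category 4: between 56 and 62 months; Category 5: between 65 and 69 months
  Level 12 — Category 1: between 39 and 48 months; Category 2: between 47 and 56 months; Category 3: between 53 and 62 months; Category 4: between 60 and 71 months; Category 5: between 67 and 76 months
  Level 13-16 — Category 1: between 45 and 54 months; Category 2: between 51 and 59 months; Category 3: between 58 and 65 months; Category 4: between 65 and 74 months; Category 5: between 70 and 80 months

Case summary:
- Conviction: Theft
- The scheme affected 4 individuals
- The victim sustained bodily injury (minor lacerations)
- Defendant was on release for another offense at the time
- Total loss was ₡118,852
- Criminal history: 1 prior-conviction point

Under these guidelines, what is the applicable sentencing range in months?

45-54 months

Base offense level for theft: 14.
S1 applies: 14 + 2 = 16.
S2 applies: 16 + 2 = 18.
S3 applies: 18 + 4 = 22.
S4 applies (level before this adjustment is 22 ≥ 10, so +4): 22 + 4 = 26.
S5 does not apply.
Level 26 exceeds the maximum of 16; capped at 16.
Final offense level: 16.
Criminal history: 1 prior point → Category 1 (0-2).
Level 16 falls in the 13-16 band.
Grid: Level 13-16 × Category 1 = 45-54 months.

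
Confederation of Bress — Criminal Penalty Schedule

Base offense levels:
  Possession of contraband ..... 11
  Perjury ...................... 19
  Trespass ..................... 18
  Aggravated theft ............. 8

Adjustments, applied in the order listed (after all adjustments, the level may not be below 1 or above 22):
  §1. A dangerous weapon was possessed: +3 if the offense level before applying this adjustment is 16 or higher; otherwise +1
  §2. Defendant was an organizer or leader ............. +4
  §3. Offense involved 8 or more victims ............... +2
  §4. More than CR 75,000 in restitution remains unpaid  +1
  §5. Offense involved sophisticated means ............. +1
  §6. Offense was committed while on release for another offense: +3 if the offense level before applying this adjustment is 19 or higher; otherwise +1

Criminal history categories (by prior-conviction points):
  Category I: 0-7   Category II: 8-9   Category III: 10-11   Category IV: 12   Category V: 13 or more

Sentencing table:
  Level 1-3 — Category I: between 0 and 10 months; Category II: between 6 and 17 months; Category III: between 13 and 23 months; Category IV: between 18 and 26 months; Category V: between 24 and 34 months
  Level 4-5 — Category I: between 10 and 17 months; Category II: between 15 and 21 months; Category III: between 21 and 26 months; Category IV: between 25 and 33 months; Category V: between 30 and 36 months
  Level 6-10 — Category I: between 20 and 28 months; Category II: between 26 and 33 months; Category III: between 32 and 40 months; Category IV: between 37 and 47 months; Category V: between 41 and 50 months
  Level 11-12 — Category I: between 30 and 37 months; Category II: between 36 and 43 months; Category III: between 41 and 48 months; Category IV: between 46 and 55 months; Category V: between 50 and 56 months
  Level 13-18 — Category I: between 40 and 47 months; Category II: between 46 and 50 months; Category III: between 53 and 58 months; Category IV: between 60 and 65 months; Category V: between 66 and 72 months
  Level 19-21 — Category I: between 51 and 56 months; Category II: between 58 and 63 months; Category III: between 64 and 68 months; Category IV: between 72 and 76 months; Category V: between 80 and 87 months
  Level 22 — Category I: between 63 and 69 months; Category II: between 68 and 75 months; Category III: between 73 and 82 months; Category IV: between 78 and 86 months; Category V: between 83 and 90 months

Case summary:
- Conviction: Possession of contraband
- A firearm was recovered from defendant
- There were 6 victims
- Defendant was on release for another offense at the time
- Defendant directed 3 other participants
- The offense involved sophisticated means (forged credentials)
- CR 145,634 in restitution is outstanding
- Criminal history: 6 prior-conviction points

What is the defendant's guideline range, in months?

Base offense level for possession of contraband: 11.
§1 applies (level before this adjustment is 11 < 16, so +1): 11 + 1 = 12.
§2 applies: 12 + 4 = 16.
§4 applies: 16 + 1 = 17.
§5 applies: 17 + 1 = 18.
§6 applies (level before this adjustment is 18 < 19, so +1): 18 + 1 = 19.
Final offense level: 19.
Criminal history: 6 prior points → Category I (0-7).
Level 19 falls in the 19-21 band.
Grid: Level 19-21 × Category I = 51-56 months.

51-56 months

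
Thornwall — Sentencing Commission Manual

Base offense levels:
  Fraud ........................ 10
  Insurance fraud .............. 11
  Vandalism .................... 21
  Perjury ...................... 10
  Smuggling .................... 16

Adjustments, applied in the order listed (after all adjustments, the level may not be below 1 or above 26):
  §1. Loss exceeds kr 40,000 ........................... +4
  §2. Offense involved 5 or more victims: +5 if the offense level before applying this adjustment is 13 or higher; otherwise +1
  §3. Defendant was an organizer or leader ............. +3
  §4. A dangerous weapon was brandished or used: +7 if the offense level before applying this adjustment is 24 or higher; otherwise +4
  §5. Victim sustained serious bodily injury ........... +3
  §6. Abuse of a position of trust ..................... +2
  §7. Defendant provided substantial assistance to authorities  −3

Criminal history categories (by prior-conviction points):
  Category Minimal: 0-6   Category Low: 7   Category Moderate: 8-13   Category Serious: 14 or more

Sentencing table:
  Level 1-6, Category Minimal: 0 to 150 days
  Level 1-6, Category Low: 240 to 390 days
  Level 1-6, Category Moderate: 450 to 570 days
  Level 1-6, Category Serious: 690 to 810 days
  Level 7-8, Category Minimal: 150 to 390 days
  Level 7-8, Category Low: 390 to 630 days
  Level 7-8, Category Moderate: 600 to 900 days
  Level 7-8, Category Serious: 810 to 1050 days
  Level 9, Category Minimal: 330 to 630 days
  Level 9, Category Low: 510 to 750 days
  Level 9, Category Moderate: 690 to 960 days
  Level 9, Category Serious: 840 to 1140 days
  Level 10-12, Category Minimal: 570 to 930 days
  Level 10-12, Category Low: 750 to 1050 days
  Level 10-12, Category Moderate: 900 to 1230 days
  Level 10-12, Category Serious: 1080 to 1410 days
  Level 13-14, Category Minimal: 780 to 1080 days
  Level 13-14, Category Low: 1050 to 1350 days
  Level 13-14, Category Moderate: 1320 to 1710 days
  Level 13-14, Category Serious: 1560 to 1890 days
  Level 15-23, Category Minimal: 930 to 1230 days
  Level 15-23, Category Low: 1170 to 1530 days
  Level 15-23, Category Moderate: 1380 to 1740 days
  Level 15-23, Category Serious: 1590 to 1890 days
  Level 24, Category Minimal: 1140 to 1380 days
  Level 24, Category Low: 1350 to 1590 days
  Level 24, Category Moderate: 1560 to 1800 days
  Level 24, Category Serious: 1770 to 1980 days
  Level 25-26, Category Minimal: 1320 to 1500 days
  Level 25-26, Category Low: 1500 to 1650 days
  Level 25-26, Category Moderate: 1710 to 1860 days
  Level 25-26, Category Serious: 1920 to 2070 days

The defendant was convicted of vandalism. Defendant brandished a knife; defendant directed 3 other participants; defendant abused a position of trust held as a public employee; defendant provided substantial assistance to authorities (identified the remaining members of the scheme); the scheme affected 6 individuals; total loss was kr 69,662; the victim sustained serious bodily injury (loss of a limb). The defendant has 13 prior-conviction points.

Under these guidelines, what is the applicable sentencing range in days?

Base offense level for vandalism: 21.
§1 applies: 21 + 4 = 25.
§2 applies (level before this adjustment is 25 ≥ 13, so +5): 25 + 5 = 30.
§3 applies: 30 + 3 = 33.
§4 applies (level before this adjustment is 33 ≥ 24, so +7): 33 + 7 = 40.
§5 applies: 40 + 3 = 43.
§6 applies: 43 + 2 = 45.
§7 applies: 45 − 3 = 42.
Level 42 exceeds the maximum of 26; capped at 26.
Final offense level: 26.
Criminal history: 13 prior points → Category Moderate (8-13).
Level 26 falls in the 25-26 band.
Grid: Level 25-26 × Category Moderate = 1710-1860 days.

1710-1860 days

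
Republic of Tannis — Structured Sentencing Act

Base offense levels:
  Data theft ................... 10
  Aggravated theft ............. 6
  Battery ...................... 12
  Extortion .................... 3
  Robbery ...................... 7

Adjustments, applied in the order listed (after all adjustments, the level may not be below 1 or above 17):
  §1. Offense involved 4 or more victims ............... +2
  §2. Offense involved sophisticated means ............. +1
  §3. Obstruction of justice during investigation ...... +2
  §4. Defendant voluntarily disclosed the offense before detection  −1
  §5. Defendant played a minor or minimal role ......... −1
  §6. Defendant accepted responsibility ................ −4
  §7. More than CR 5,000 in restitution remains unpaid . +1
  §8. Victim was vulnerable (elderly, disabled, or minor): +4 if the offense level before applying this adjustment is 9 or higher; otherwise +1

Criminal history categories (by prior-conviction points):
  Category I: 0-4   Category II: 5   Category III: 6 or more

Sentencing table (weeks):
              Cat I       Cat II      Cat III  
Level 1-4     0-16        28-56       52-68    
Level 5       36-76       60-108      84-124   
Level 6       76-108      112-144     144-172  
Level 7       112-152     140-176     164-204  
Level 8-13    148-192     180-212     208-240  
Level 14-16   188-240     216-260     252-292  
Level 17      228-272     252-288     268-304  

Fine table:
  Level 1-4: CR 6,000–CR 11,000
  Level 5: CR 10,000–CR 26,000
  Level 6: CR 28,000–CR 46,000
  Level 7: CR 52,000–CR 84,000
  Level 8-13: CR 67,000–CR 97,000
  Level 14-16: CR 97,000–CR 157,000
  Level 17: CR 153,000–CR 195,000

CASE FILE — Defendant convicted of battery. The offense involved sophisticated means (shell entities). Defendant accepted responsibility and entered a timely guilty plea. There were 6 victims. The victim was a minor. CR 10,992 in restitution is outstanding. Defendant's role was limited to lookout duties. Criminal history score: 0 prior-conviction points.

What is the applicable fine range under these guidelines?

Base offense level for battery: 12.
§1 applies: 12 + 2 = 14.
§2 applies: 14 + 1 = 15.
§3 does not apply.
§4 does not apply.
§5 applies: 15 − 1 = 14.
§6 applies: 14 − 4 = 10.
§7 applies: 10 + 1 = 11.
§8 applies (level before this adjustment is 11 ≥ 9, so +4): 11 + 4 = 15.
Final offense level: 15.
Level 15 falls in the 14-16 band.
Fine table: Level 14-16 → CR 97,000–CR 157,000.

CR 97,000–CR 157,000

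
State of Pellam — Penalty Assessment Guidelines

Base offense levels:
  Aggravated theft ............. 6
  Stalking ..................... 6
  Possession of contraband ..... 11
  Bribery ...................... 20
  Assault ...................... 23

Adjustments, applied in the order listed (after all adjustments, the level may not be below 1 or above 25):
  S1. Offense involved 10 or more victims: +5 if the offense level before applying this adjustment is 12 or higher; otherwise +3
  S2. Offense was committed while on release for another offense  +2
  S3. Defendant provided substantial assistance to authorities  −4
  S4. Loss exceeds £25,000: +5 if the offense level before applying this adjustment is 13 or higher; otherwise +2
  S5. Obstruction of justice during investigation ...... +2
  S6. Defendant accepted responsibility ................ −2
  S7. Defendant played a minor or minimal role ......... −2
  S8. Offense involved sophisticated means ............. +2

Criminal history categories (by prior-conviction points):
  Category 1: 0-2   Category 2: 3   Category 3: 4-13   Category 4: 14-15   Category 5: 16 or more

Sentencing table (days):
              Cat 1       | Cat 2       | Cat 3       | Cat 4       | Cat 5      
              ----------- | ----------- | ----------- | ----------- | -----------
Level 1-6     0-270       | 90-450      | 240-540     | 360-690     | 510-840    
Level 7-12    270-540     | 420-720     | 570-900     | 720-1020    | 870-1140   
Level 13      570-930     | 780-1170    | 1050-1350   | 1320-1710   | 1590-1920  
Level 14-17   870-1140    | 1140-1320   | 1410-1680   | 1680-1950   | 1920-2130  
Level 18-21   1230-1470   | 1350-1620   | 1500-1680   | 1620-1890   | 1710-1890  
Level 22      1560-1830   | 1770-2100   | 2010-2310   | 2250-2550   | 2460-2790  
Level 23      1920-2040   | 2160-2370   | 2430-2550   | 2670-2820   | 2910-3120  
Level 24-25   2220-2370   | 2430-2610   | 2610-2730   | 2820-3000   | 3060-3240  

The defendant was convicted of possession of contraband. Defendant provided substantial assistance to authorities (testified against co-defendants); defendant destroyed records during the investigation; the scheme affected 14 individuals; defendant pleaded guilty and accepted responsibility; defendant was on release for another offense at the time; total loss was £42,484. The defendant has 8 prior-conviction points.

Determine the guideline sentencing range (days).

1410-1680 days

Base offense level for possession of contraband: 11.
S1 applies (level before this adjustment is 11 < 12, so +3): 11 + 3 = 14.
S2 applies: 14 + 2 = 16.
S3 applies: 16 − 4 = 12.
S4 applies (level before this adjustment is 12 < 13, so +2): 12 + 2 = 14.
S5 applies: 14 + 2 = 16.
S6 applies: 16 − 2 = 14.
S7 does not apply.
S8 does not apply.
Final offense level: 14.
Criminal history: 8 prior points → Category 3 (4-13).
Level 14 falls in the 14-17 band.
Grid: Level 14-17 × Category 3 = 1410-1680 days.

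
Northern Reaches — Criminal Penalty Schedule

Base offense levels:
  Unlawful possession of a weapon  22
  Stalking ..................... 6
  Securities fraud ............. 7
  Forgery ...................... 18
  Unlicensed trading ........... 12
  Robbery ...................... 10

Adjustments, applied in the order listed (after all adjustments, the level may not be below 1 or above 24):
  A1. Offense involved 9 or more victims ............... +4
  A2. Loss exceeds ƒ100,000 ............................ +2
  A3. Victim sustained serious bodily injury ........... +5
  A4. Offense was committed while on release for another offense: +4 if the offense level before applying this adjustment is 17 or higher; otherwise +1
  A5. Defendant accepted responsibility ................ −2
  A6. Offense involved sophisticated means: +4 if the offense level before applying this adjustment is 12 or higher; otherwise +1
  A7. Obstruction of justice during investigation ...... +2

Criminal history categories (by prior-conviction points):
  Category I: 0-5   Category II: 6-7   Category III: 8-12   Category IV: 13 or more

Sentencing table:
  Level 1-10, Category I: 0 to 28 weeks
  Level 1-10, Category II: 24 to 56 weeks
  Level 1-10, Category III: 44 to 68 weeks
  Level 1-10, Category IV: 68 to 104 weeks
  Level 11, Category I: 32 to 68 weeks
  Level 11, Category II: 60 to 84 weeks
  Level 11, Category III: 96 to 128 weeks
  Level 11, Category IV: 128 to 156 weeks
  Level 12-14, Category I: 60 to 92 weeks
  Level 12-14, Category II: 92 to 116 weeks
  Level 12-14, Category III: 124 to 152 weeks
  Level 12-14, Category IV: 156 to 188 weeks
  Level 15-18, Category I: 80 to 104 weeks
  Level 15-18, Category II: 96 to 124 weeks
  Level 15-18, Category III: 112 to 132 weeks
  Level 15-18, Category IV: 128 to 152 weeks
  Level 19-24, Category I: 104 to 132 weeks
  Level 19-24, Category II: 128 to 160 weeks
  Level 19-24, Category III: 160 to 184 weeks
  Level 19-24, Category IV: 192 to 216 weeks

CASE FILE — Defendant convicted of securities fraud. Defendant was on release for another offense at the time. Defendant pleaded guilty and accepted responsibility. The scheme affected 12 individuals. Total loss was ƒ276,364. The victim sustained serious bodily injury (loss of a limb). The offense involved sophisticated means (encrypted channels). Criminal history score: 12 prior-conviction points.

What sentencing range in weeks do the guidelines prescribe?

160-184 weeks

Base offense level for securities fraud: 7.
A1 applies: 7 + 4 = 11.
A2 applies: 11 + 2 = 13.
A3 applies: 13 + 5 = 18.
A4 applies (level before this adjustment is 18 ≥ 17, so +4): 18 + 4 = 22.
A5 applies: 22 − 2 = 20.
A6 applies (level before this adjustment is 20 ≥ 12, so +4): 20 + 4 = 24.
A7 does not apply.
Final offense level: 24.
Criminal history: 12 prior points → Category III (8-12).
Level 24 falls in the 19-24 band.
Grid: Level 19-24 × Category III = 160-184 weeks.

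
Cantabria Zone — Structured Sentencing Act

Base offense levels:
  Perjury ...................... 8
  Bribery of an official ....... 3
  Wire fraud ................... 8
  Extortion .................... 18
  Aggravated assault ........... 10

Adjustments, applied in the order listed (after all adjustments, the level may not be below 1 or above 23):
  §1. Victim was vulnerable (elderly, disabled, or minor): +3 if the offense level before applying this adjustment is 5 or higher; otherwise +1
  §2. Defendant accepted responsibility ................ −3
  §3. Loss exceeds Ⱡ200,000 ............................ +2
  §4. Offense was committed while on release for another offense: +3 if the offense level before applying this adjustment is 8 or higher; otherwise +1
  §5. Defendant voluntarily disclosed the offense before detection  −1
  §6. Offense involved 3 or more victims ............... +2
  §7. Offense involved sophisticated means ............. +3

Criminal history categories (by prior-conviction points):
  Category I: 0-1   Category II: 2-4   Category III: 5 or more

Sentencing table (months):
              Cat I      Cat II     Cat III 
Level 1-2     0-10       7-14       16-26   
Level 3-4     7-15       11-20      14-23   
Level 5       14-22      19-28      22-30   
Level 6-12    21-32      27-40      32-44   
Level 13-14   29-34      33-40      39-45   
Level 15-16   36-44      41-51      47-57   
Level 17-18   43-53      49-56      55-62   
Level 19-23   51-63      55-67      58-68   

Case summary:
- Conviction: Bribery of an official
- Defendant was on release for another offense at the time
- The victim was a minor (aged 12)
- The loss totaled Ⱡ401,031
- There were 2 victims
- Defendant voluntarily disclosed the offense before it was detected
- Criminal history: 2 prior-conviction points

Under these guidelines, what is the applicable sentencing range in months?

Base offense level for bribery of an official: 3.
§1 applies (level before this adjustment is 3 < 5, so +1): 3 + 1 = 4.
§3 applies: 4 + 2 = 6.
§4 applies (level before this adjustment is 6 < 8, so +1): 6 + 1 = 7.
§5 applies: 7 − 1 = 6.
§6 does not apply.
Final offense level: 6.
Criminal history: 2 prior points → Category II (2-4).
Level 6 falls in the 6-12 band.
Grid: Level 6-12 × Category II = 27-40 months.

27-40 months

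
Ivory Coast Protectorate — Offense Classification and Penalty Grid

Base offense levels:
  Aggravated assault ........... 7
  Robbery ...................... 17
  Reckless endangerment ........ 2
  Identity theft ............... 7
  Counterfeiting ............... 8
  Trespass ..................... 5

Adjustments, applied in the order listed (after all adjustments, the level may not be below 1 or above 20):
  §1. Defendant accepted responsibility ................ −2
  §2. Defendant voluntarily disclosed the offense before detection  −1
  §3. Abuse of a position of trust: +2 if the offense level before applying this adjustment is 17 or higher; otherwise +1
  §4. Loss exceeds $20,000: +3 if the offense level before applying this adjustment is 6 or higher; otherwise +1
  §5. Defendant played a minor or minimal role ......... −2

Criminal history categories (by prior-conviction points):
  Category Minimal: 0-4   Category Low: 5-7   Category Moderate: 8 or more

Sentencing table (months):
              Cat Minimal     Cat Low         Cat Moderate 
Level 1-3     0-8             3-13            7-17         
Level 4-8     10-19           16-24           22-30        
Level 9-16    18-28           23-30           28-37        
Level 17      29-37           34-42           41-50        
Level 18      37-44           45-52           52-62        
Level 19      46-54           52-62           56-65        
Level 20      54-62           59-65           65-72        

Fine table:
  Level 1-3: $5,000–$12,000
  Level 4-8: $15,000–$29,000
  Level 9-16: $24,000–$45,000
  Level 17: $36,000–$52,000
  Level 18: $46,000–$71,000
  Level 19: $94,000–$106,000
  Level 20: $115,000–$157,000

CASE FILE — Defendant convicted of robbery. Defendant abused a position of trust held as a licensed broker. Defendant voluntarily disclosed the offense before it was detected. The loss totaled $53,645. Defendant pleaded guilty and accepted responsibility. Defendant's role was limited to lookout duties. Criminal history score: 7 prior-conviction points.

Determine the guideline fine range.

$24,000–$45,000

Base offense level for robbery: 17.
§1 applies: 17 − 2 = 15.
§2 applies: 15 − 1 = 14.
§3 applies (level before this adjustment is 14 < 17, so +1): 14 + 1 = 15.
§4 applies (level before this adjustment is 15 ≥ 6, so +3): 15 + 3 = 18.
§5 applies: 18 − 2 = 16.
Final offense level: 16.
Level 16 falls in the 9-16 band.
Fine table: Level 9-16 → $24,000–$45,000.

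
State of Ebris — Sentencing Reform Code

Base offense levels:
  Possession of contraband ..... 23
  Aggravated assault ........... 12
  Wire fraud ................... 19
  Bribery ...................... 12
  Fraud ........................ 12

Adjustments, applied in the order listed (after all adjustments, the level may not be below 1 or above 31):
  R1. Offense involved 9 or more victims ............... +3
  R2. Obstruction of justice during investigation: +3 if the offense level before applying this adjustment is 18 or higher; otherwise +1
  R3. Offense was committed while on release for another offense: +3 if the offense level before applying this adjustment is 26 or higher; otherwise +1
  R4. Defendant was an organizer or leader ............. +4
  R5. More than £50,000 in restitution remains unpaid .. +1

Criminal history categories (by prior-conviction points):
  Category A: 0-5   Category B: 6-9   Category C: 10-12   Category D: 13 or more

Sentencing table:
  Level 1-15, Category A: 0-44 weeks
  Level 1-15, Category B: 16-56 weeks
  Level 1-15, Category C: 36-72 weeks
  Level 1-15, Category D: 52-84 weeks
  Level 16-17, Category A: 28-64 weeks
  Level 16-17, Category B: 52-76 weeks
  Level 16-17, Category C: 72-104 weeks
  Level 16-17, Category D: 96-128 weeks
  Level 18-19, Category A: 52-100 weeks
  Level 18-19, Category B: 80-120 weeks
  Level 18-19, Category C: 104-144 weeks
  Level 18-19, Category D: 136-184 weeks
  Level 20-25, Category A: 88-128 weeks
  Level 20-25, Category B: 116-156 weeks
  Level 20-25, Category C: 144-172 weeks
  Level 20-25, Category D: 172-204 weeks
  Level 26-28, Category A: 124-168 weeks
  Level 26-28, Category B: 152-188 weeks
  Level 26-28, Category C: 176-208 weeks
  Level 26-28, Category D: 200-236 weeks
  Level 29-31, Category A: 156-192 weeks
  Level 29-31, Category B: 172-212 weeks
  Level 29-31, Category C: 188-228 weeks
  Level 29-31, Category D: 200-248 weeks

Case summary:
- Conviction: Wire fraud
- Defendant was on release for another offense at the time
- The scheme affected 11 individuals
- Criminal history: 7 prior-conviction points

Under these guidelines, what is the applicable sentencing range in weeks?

116-156 weeks

Base offense level for wire fraud: 19.
R1 applies: 19 + 3 = 22.
R2 does not apply.
R3 applies (level before this adjustment is 22 < 26, so +1): 22 + 1 = 23.
R4 does not apply.
Final offense level: 23.
Criminal history: 7 prior points → Category B (6-9).
Level 23 falls in the 20-25 band.
Grid: Level 20-25 × Category B = 116-156 weeks.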